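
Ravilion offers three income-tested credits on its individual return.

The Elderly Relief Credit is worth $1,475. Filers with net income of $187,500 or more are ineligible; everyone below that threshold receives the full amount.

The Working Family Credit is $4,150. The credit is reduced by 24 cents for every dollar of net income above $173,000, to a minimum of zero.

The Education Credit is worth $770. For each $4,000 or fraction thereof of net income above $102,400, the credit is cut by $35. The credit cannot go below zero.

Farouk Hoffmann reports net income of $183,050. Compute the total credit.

$3,248

Elderly Relief Credit: $183,050 is below the $187,500 cutoff, so the full $1,475 applies.
Working Family Credit: 24% of the $10,050 excess over $173,000 is $2,412; credit = $4,150 − $2,412 = $1,738.
Education Credit: income exceeds $102,400 by $80,650, which is 21 full-or-partial $4,000 increments; reduction = 21 × $35 = $735, leaving $35.
Total: $1,475 + $1,738 + $35 = $3,248.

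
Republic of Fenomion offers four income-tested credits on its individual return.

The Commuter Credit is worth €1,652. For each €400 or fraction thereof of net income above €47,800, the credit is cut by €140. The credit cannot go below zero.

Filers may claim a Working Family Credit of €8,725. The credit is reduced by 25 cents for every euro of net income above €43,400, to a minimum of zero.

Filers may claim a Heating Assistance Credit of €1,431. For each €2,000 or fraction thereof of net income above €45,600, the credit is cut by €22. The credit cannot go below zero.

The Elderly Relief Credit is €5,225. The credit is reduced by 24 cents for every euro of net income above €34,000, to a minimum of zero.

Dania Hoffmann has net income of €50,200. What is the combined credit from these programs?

Commuter Credit: income exceeds €47,800 by €2,400, which is 6 full-or-partial €400 increments; reduction = 6 × €140 = €840, leaving €812.
Working Family Credit: 25% of the €6,800 excess over €43,400 is €1,700; credit = €8,725 − €1,700 = €7,025.
Heating Assistance Credit: income exceeds €45,600 by €4,600, which is 3 full-or-partial €2,000 increments; reduction = 3 × €22 = €66, leaving €1,365.
Elderly Relief Credit: 24% of the €16,200 excess over €34,000 is €3,888; credit = €5,225 − €3,888 = €1,337.
Total: €812 + €7,025 + €1,365 + €1,337 = €10,539.

€10,539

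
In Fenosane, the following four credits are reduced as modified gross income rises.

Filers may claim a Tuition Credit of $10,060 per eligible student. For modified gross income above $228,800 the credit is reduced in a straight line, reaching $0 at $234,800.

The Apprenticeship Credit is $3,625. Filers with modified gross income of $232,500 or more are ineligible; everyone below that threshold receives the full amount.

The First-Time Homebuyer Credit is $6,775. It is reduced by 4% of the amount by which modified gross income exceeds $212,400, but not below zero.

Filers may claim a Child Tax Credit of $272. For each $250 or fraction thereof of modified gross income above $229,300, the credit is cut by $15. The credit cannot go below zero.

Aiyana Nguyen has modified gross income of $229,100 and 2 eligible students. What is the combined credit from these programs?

$29,118

Tuition Credit: base = 2 × $10,060 = $20,120. $229,100 is $300 into a $6,000 phase-out range, leaving 5,700/6,000 of the credit: $20,120 × 5,700/6,000 = $19,114.
Apprenticeship Credit: $229,100 is below the $232,500 cutoff, so the full $3,625 applies.
First-Time Homebuyer Credit: 4% of the $16,700 excess over $212,400 is $668; credit = $6,775 − $668 = $6,107.
Child Tax Credit: $229,100 is at or below the $229,300 threshold, so the full $272 applies.
Total: $19,114 + $3,625 + $6,107 + $272 = $29,118.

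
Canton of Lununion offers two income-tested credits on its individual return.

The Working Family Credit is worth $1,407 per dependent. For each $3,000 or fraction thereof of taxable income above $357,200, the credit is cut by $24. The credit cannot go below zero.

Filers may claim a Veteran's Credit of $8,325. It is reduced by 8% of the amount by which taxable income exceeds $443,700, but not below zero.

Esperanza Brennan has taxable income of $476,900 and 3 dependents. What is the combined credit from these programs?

$8,930

Working Family Credit: base = 3 × $1,407 = $4,221. income exceeds $357,200 by $119,700, which is 40 full-or-partial $3,000 increments; reduction = 40 × $24 = $960, leaving $3,261.
Veteran's Credit: 8% of the $33,200 excess over $443,700 is $2,656; credit = $8,325 − $2,656 = $5,669.
Total: $3,261 + $5,669 = $8,930.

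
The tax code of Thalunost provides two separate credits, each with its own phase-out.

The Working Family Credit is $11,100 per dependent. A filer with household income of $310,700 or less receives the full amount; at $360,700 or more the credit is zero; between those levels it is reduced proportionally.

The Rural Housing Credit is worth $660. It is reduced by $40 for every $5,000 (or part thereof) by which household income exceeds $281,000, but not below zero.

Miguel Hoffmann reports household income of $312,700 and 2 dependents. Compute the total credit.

$21,692

Working Family Credit: base = 2 × $11,100 = $22,200. $312,700 is $2,000 into a $50,000 phase-out range, leaving 48,000/50,000 of the credit: $22,200 × 48,000/50,000 = $21,312.
Rural Housing Credit: income exceeds $281,000 by $31,700, which is 7 full-or-partial $5,000 increments; reduction = 7 × $40 = $280, leaving $380.
Total: $21,312 + $380 = $21,692.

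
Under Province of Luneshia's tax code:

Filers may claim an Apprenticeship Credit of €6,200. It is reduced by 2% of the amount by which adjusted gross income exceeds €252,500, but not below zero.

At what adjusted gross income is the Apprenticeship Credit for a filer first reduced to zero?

The credit falls by 2% of each euro above €252,500, so it reaches zero when the excess is €6,200 / 2% = €310,000: income = €252,500 + €310,000 = €562,500.

€562,500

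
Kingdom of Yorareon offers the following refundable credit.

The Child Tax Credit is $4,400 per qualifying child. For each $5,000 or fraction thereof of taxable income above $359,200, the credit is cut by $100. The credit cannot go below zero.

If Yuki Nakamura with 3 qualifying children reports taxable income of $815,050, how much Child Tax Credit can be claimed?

$4,000

Child Tax Credit: base = 3 × $4,400 = $13,200. income exceeds $359,200 by $455,850, which is 92 full-or-partial $5,000 increments; reduction = 92 × $100 = $9,200, leaving $4,000.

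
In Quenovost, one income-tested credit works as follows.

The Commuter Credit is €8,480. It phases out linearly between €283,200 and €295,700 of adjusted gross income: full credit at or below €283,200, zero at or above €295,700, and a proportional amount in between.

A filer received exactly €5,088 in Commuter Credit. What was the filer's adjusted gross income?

€5,088 is 5,088/8,480 of the full €8,480, so 3,392/8,480 of the €12,500 range has been used: income = €283,200 + €12,500 × 3,392/8,480 = €288,200.

€288,200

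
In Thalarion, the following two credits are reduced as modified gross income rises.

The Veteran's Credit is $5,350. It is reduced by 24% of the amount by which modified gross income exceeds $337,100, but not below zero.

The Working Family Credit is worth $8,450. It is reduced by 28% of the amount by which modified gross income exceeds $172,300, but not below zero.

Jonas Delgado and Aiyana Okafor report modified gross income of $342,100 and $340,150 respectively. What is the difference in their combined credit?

Jonas ($342,100): Veteran's Credit: 24% of the $5,000 excess over $337,100 is $1,200; credit = $5,350 − $1,200 = $4,150. Working Family Credit: 28% of the $169,800 excess over $172,300 is $47,544 ≥ base, so the credit is $0. total $4,150 + $0 = $4,150
Aiyana ($340,150): Veteran's Credit: 24% of the $3,050 excess over $337,100 is $732; credit = $5,350 − $732 = $4,618. Working Family Credit: 28% of the $167,850 excess over $172,300 is $46,998 ≥ base, so the credit is $0. total $4,618 + $0 = $4,618
Difference: |$4,150 − $4,618| = $468.

$468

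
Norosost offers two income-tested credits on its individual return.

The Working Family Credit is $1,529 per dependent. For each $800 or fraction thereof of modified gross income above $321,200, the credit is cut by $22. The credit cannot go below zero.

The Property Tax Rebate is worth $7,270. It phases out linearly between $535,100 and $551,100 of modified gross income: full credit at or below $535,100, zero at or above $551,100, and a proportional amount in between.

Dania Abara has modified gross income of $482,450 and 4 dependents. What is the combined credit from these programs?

$8,942

Working Family Credit: base = 4 × $1,529 = $6,116. income exceeds $321,200 by $161,250, which is 202 full-or-partial $800 increments; reduction = 202 × $22 = $4,444, leaving $1,672.
Property Tax Rebate: $482,450 is at or below the $535,100 threshold, so the full $7,270 applies.
Total: $1,672 + $7,270 = $8,942.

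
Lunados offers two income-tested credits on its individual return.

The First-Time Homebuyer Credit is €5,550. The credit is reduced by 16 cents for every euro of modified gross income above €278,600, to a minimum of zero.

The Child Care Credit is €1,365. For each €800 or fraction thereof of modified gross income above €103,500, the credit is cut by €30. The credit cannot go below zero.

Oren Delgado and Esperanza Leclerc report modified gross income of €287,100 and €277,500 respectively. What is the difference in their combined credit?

Oren (€287,100): First-Time Homebuyer Credit: 16% of the €8,500 excess over €278,600 is €1,360; credit = €5,550 − €1,360 = €4,190. Child Care Credit: income exceeds €103,500 by €183,600 → 230 increments × €30 = €6,900 ≥ base, so the credit is €0. total €4,190 + €0 = €4,190
Esperanza (€277,500): First-Time Homebuyer Credit: €277,500 is at or below the €278,600 threshold, so the full €5,550 applies. Child Care Credit: income exceeds €103,500 by €174,000 → 218 increments × €30 = €6,540 ≥ base, so the credit is €0. total €5,550 + €0 = €5,550
Difference: |€4,190 − €5,550| = €1,360.

€1,360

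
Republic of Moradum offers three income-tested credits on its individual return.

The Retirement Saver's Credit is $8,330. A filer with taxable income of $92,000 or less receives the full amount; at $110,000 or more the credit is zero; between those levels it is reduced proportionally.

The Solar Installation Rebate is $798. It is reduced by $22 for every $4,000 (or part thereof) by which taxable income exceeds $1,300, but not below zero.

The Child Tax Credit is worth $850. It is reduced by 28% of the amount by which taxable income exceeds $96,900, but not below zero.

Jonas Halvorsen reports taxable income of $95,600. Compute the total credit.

Retirement Saver's Credit: $95,600 is $3,600 into a $18,000 phase-out range, leaving 14,400/18,000 of the credit: $8,330 × 14,400/18,000 = $6,664.
Solar Installation Rebate: income exceeds $1,300 by $94,300, which is 24 full-or-partial $4,000 increments; reduction = 24 × $22 = $528, leaving $270.
Child Tax Credit: $95,600 is at or below the $96,900 threshold, so the full $850 applies.
Total: $6,664 + $270 + $850 = $7,784.

$7,784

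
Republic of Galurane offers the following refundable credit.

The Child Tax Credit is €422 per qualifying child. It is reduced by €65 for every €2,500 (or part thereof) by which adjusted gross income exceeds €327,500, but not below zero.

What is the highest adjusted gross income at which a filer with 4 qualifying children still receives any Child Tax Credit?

Full credit = 4 × €422 = €1,688.
After 25 increments the reduction is 25 × €65 = €1,625, leaving €63; one more increment wipes it out. Increment 25 ends at excess 25 × €2,500 = €62,500, so the highest qualifying income is €327,500 + €62,500 = €390,000.

€390,000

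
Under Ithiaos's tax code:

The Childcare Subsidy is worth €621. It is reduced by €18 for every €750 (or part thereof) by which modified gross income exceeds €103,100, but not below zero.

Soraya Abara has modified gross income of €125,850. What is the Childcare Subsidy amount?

€63

Childcare Subsidy: income exceeds €103,100 by €22,750, which is 31 full-or-partial €750 increments; reduction = 31 × €18 = €558, leaving €63.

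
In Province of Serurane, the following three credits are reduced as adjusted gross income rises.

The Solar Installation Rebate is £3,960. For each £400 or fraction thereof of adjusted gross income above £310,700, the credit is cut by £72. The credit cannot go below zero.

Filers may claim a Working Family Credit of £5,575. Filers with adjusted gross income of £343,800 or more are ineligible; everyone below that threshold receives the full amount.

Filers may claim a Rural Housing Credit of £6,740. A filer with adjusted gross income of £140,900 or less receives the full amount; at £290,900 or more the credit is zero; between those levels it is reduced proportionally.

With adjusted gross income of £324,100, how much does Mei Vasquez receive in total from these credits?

£7,087

Solar Installation Rebate: income exceeds £310,700 by £13,400, which is 34 full-or-partial £400 increments; reduction = 34 × £72 = £2,448, leaving £1,512.
Working Family Credit: £324,100 is below the £343,800 cutoff, so the full £5,575 applies.
Rural Housing Credit: £324,100 is at or above £290,900, so the credit is £0.
Total: £1,512 + £5,575 + £0 = £7,087.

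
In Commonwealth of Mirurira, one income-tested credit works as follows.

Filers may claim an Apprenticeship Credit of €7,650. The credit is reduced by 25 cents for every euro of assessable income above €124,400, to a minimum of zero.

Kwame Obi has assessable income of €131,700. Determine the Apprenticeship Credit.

Apprenticeship Credit: 25% of the €7,300 excess over €124,400 is €1,825; credit = €7,650 − €1,825 = €5,825.

€5,825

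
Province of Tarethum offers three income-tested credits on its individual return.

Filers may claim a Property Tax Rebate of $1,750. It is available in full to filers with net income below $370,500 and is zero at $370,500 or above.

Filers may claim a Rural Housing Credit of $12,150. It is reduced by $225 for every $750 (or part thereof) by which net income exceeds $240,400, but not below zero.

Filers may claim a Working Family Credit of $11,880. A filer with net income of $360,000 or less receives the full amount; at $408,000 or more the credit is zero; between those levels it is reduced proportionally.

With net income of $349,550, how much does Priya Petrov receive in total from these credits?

Property Tax Rebate: $349,550 is below the $370,500 cutoff, so the full $1,750 applies.
Rural Housing Credit: income exceeds $240,400 by $109,150 → 146 increments × $225 = $32,850 ≥ base, so the credit is $0.
Working Family Credit: $349,550 is at or below the $360,000 threshold, so the full $11,880 applies.
Total: $1,750 + $0 + $11,880 = $13,630.

$13,630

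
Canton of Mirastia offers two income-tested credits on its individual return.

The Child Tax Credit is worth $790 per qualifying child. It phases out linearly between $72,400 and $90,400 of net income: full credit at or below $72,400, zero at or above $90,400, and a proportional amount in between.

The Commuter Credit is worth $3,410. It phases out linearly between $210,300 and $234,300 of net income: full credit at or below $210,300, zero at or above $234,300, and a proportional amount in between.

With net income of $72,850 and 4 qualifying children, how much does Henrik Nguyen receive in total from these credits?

$6,491

Child Tax Credit: base = 4 × $790 = $3,160. $72,850 is $450 into a $18,000 phase-out range, leaving 17,550/18,000 of the credit: $3,160 × 17,550/18,000 = $3,081.
Commuter Credit: $72,850 is at or below the $210,300 threshold, so the full $3,410 applies.
Total: $3,081 + $3,410 = $6,491.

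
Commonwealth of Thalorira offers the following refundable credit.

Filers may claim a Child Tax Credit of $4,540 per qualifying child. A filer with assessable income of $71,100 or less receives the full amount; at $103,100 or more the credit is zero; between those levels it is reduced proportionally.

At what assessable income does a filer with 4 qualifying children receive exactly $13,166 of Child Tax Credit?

Full credit = 4 × $4,540 = $18,160.
$13,166 is 13,166/18,160 of the full $18,160, so 4,994/18,160 of the $32,000 range has been used: income = $71,100 + $32,000 × 4,994/18,160 = $79,900.

$79,900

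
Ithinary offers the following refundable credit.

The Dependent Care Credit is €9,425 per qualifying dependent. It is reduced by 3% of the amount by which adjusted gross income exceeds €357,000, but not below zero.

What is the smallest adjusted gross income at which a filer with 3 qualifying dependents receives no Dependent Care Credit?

Full credit = 3 × €9,425 = €28,275.
The credit falls by 3% of each euro above €357,000, so it reaches zero when the excess is €28,275 / 3% = €942,500: income = €357,000 + €942,500 = €1,299,500.

€1,299,500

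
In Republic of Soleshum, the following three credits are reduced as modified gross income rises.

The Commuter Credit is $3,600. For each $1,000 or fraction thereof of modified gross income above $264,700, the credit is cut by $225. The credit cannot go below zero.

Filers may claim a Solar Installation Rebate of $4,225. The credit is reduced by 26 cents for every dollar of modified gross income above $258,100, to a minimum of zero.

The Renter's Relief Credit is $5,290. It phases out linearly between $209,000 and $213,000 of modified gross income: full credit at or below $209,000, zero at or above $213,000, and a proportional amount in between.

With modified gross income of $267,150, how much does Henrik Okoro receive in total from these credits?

Commuter Credit: income exceeds $264,700 by $2,450, which is 3 full-or-partial $1,000 increments; reduction = 3 × $225 = $675, leaving $2,925.
Solar Installation Rebate: 26% of the $9,050 excess over $258,100 is $2,353; credit = $4,225 − $2,353 = $1,872.
Renter's Relief Credit: $267,150 is at or above $213,000, so the credit is $0.
Total: $2,925 + $1,872 + $0 = $4,797.

$4,797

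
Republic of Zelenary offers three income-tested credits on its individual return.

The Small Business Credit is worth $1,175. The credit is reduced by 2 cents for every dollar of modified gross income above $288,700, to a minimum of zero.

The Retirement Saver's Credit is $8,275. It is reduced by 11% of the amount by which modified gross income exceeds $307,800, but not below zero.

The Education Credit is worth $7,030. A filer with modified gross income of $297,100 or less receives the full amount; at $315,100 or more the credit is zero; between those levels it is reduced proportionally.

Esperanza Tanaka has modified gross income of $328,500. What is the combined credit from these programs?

Small Business Credit: 2% of the $39,800 excess over $288,700 is $796; credit = $1,175 − $796 = $379.
Retirement Saver's Credit: 11% of the $20,700 excess over $307,800 is $2,277; credit = $8,275 − $2,277 = $5,998.
Education Credit: $328,500 is at or above $315,100, so the credit is $0.
Total: $379 + $5,998 + $0 = $6,377.

$6,377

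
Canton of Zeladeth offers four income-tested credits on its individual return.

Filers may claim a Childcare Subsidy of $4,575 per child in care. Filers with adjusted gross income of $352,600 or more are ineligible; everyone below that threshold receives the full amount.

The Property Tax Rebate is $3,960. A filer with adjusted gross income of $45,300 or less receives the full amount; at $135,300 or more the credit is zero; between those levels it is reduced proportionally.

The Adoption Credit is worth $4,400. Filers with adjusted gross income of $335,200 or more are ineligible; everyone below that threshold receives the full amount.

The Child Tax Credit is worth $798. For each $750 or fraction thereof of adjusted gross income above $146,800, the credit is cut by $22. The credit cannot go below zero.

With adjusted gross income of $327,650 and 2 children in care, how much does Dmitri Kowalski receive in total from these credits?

Childcare Subsidy: base = 2 × $4,575 = $9,150. $327,650 is below the $352,600 cutoff, so the full $9,150 applies.
Property Tax Rebate: $327,650 is at or above $135,300, so the credit is $0.
Adoption Credit: $327,650 is below the $335,200 cutoff, so the full $4,400 applies.
Child Tax Credit: income exceeds $146,800 by $180,850 → 242 increments × $22 = $5,324 ≥ base, so the credit is $0.
Total: $9,150 + $0 + $4,400 + $0 = $13,550.

$13,550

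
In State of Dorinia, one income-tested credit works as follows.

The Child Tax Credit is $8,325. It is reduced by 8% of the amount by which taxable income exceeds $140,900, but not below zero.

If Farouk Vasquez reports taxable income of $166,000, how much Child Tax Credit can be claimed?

Child Tax Credit: 8% of the $25,100 excess over $140,900 is $2,008; credit = $8,325 − $2,008 = $6,317.

$6,317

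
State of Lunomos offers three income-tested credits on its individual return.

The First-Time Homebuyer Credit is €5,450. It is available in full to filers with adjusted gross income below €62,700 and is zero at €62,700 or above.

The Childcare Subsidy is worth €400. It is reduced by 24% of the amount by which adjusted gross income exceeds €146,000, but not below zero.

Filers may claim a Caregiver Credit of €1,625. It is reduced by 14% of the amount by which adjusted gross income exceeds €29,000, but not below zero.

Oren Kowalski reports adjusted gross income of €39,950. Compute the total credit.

First-Time Homebuyer Credit: €39,950 is below the €62,700 cutoff, so the full €5,450 applies.
Childcare Subsidy: €39,950 is at or below the €146,000 threshold, so the full €400 applies.
Caregiver Credit: 14% of the €10,950 excess over €29,000 is €1,533; credit = €1,625 − €1,533 = €92.
Total: €5,450 + €400 + €92 = €5,942.

€5,942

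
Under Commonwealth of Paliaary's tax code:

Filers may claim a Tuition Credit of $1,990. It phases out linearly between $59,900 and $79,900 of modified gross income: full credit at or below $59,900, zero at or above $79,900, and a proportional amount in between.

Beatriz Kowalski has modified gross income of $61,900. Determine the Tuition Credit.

Tuition Credit: $61,900 is $2,000 into a $20,000 phase-out range, leaving 18,000/20,000 of the credit: $1,990 × 18,000/20,000 = $1,791.

$1,791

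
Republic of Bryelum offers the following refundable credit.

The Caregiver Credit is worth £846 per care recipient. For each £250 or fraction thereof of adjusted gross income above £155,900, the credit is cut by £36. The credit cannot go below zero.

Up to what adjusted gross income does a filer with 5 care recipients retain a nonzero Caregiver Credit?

Full credit = 5 × £846 = £4,230.
After 117 increments the reduction is 117 × £36 = £4,212, leaving £18; one more increment wipes it out. Increment 117 ends at excess 117 × £250 = £29,250, so the highest qualifying income is £155,900 + £29,250 = £185,150.

£185,150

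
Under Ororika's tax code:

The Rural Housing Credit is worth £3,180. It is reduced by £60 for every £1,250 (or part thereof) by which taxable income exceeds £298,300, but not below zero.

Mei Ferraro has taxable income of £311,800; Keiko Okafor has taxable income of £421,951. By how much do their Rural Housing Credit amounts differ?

£2,520

Mei (£311,800): Rural Housing Credit: income exceeds £298,300 by £13,500, which is 11 full-or-partial £1,250 increments; reduction = 11 × £60 = £660, leaving £2,520.
Keiko (£421,951): Rural Housing Credit: income exceeds £298,300 by £123,651 → 99 increments × £60 = £5,940 ≥ base, so the credit is £0.
Difference: |£2,520 − £0| = £2,520.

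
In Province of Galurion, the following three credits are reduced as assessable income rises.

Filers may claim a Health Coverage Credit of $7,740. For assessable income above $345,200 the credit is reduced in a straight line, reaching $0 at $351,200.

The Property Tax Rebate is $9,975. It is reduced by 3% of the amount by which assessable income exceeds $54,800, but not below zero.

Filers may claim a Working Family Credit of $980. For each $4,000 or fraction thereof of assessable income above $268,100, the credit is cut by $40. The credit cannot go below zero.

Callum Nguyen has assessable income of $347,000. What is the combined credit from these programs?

Health Coverage Credit: $347,000 is $1,800 into a $6,000 phase-out range, leaving 4,200/6,000 of the credit: $7,740 × 4,200/6,000 = $5,418.
Property Tax Rebate: 3% of the $292,200 excess over $54,800 is $8,766; credit = $9,975 − $8,766 = $1,209.
Working Family Credit: income exceeds $268,100 by $78,900, which is 20 full-or-partial $4,000 increments; reduction = 20 × $40 = $800, leaving $180.
Total: $5,418 + $1,209 + $180 = $6,807.

$6,807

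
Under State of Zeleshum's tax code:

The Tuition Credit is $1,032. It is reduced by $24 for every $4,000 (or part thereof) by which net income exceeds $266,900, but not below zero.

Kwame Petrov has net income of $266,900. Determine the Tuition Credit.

$1,032

Tuition Credit: $266,900 is at or below the $266,900 threshold, so the full $1,032 applies.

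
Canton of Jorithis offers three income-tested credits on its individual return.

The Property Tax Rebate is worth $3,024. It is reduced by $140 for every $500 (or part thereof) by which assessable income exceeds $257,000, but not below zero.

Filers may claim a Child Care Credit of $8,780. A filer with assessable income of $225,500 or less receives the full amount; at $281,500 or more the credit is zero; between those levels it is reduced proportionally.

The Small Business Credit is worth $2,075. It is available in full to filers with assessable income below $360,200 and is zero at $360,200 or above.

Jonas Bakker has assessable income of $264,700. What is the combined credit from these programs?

Property Tax Rebate: income exceeds $257,000 by $7,700, which is 16 full-or-partial $500 increments; reduction = 16 × $140 = $2,240, leaving $784.
Child Care Credit: $264,700 is $39,200 into a $56,000 phase-out range, leaving 16,800/56,000 of the credit: $8,780 × 16,800/56,000 = $2,634.
Small Business Credit: $264,700 is below the $360,200 cutoff, so the full $2,075 applies.
Total: $784 + $2,634 + $2,075 = $5,493.

$5,493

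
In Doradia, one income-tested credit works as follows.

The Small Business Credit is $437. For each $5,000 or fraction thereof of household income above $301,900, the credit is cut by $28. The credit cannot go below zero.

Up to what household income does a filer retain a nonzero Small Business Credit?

$376,900

After 15 increments the reduction is 15 × $28 = $420, leaving $17; one more increment wipes it out. Increment 15 ends at excess 15 × $5,000 = $75,000, so the highest qualifying income is $301,900 + $75,000 = $376,900.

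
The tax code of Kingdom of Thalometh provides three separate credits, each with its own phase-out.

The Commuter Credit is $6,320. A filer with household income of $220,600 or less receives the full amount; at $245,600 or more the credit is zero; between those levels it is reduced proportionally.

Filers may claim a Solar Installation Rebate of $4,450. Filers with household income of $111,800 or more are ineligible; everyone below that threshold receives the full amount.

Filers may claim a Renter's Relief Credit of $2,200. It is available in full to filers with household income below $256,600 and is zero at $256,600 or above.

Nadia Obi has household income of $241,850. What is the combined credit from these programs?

$3,148

Commuter Credit: $241,850 is $21,250 into a $25,000 phase-out range, leaving 3,750/25,000 of the credit: $6,320 × 3,750/25,000 = $948.
Solar Installation Rebate: $241,850 meets or exceeds the $111,800 cutoff, so the credit is $0.
Renter's Relief Credit: $241,850 is below the $256,600 cutoff, so the full $2,200 applies.
Total: $948 + $0 + $2,200 = $3,148.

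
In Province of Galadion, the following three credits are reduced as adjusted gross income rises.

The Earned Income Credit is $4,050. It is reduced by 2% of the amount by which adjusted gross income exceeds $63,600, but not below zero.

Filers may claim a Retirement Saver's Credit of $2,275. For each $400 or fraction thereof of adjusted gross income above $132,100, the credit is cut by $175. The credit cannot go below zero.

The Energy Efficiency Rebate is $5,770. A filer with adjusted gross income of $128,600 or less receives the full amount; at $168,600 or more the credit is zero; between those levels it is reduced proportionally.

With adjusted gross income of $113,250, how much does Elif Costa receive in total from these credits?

$11,102

Earned Income Credit: 2% of the $49,650 excess over $63,600 is $993; credit = $4,050 − $993 = $3,057.
Retirement Saver's Credit: $113,250 is at or below the $132,100 threshold, so the full $2,275 applies.
Energy Efficiency Rebate: $113,250 is at or below the $128,600 threshold, so the full $5,770 applies.
Total: $3,057 + $2,275 + $5,770 = $11,102.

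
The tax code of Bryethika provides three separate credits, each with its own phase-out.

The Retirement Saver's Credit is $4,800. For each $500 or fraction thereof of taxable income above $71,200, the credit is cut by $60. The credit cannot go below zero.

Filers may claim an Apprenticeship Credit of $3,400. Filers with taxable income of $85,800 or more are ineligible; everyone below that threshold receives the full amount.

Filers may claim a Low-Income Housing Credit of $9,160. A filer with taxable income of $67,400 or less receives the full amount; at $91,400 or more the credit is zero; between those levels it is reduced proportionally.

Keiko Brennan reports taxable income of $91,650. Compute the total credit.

$2,340

Retirement Saver's Credit: income exceeds $71,200 by $20,450, which is 41 full-or-partial $500 increments; reduction = 41 × $60 = $2,460, leaving $2,340.
Apprenticeship Credit: $91,650 meets or exceeds the $85,800 cutoff, so the credit is $0.
Low-Income Housing Credit: $91,650 is at or above $91,400, so the credit is $0.
Total: $2,340 + $0 + $0 = $2,340.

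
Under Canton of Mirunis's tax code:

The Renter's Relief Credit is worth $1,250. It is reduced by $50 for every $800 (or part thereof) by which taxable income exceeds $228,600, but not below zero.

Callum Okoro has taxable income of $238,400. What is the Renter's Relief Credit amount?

Renter's Relief Credit: income exceeds $228,600 by $9,800, which is 13 full-or-partial $800 increments; reduction = 13 × $50 = $650, leaving $600.

$600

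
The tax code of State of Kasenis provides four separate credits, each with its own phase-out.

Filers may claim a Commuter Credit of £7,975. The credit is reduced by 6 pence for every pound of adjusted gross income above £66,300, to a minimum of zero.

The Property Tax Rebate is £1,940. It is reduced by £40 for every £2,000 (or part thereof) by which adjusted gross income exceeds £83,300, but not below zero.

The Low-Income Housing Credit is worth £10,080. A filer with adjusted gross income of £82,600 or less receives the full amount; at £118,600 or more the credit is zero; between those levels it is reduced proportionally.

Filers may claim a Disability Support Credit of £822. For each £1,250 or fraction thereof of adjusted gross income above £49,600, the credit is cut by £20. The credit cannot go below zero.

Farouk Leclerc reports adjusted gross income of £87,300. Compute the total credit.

Commuter Credit: 6% of the £21,000 excess over £66,300 is £1,260; credit = £7,975 − £1,260 = £6,715.
Property Tax Rebate: income exceeds £83,300 by £4,000, which is 2 full-or-partial £2,000 increments; reduction = 2 × £40 = £80, leaving £1,860.
Low-Income Housing Credit: £87,300 is £4,700 into a £36,000 phase-out range, leaving 31,300/36,000 of the credit: £10,080 × 31,300/36,000 = £8,764.
Disability Support Credit: income exceeds £49,600 by £37,700, which is 31 full-or-partial £1,250 increments; reduction = 31 × £20 = £620, leaving £202.
Total: £6,715 + £1,860 + £8,764 + £202 = £17,541.

£17,541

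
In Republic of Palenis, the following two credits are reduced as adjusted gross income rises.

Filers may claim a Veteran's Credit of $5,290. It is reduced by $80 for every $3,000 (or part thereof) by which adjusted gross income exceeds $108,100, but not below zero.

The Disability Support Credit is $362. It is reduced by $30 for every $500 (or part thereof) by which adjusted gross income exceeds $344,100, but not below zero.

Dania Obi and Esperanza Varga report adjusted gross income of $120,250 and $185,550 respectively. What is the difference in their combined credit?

$1,680

Dania ($120,250): Veteran's Credit: income exceeds $108,100 by $12,150, which is 5 full-or-partial $3,000 increments; reduction = 5 × $80 = $400, leaving $4,890. Disability Support Credit: $120,250 is at or below the $344,100 threshold, so the full $362 applies. total $4,890 + $362 = $5,252
Esperanza ($185,550): Veteran's Credit: income exceeds $108,100 by $77,450, which is 26 full-or-partial $3,000 increments; reduction = 26 × $80 = $2,080, leaving $3,210. Disability Support Credit: $185,550 is at or below the $344,100 threshold, so the full $362 applies. total $3,210 + $362 = $3,572
Difference: |$5,252 − $3,572| = $1,680.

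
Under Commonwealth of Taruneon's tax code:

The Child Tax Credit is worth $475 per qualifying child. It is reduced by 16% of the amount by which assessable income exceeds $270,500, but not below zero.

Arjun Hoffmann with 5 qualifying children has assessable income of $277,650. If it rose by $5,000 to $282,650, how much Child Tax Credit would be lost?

$800

At $277,650 — base = 5 × $475 = $2,375. 16% of the $7,150 excess over $270,500 is $1,144; credit = $2,375 − $1,144 = $1,231.
At $282,650 — base = 5 × $475 = $2,375. 16% of the $12,150 excess over $270,500 is $1,944; credit = $2,375 − $1,944 = $431.
Lost: $1,231 − $431 = $800.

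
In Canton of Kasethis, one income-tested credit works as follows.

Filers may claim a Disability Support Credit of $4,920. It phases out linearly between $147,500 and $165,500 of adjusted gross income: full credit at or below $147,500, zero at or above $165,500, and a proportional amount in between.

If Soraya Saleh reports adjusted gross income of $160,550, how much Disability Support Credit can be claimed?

Disability Support Credit: $160,550 is $13,050 into a $18,000 phase-out range, leaving 4,950/18,000 of the credit: $4,920 × 4,950/18,000 = $1,353.

$1,353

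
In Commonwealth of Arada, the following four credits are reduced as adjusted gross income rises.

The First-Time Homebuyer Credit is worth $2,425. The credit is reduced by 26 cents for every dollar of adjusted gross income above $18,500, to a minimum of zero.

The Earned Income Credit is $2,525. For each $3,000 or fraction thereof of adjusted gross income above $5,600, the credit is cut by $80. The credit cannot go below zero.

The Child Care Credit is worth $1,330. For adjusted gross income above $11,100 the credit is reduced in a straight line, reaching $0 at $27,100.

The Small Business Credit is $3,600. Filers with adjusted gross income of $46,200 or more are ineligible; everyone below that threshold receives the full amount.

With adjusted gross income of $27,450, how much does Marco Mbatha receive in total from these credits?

First-Time Homebuyer Credit: 26% of the $8,950 excess over $18,500 is $2,327; credit = $2,425 − $2,327 = $98.
Earned Income Credit: income exceeds $5,600 by $21,850, which is 8 full-or-partial $3,000 increments; reduction = 8 × $80 = $640, leaving $1,885.
Child Care Credit: $27,450 is at or above $27,100, so the credit is $0.
Small Business Credit: $27,450 is below the $46,200 cutoff, so the full $3,600 applies.
Total: $98 + $1,885 + $0 + $3,600 = $5,583.

$5,583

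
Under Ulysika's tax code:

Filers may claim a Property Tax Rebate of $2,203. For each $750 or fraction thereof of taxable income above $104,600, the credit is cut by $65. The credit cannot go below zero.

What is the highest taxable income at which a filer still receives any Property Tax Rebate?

After 33 increments the reduction is 33 × $65 = $2,145, leaving $58; one more increment wipes it out. Increment 33 ends at excess 33 × $750 = $24,750, so the highest qualifying income is $104,600 + $24,750 = $129,350.

$129,350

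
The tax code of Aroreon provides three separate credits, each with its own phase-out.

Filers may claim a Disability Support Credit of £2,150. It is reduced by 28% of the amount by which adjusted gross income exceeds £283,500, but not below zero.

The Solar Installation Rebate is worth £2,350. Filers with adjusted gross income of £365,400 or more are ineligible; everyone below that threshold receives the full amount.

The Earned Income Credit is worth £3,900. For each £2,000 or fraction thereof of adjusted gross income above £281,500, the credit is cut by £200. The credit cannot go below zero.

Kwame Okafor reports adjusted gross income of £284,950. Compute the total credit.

£7,594

Disability Support Credit: 28% of the £1,450 excess over £283,500 is £406; credit = £2,150 − £406 = £1,744.
Solar Installation Rebate: £284,950 is below the £365,400 cutoff, so the full £2,350 applies.
Earned Income Credit: income exceeds £281,500 by £3,450, which is 2 full-or-partial £2,000 increments; reduction = 2 × £200 = £400, leaving £3,500.
Total: £1,744 + £2,350 + £3,500 = £7,594.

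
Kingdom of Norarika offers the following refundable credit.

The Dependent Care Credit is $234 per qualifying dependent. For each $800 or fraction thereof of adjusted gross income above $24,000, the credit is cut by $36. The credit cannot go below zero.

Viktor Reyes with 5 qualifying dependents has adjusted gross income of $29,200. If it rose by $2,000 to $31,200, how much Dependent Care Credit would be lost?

At $29,200 — base = 5 × $234 = $1,170. income exceeds $24,000 by $5,200, which is 7 full-or-partial $800 increments; reduction = 7 × $36 = $252, leaving $918.
At $31,200 — base = 5 × $234 = $1,170. income exceeds $24,000 by $7,200, which is 9 full-or-partial $800 increments; reduction = 9 × $36 = $324, leaving $846.
Lost: $918 − $846 = $72.

$72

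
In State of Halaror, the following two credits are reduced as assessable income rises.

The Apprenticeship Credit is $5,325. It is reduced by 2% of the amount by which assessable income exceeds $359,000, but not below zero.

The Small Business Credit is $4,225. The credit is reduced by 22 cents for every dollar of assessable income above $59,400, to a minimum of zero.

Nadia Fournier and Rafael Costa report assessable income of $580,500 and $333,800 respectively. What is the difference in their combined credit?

Nadia ($580,500): Apprenticeship Credit: 2% of the $221,500 excess over $359,000 is $4,430; credit = $5,325 − $4,430 = $895. Small Business Credit: 22% of the $521,100 excess over $59,400 is $114,642 ≥ base, so the credit is $0. total $895 + $0 = $895
Rafael ($333,800): Apprenticeship Credit: $333,800 is at or below the $359,000 threshold, so the full $5,325 applies. Small Business Credit: 22% of the $274,400 excess over $59,400 is $60,368 ≥ base, so the credit is $0. total $5,325 + $0 = $5,325
Difference: |$895 − $5,325| = $4,430.

$4,430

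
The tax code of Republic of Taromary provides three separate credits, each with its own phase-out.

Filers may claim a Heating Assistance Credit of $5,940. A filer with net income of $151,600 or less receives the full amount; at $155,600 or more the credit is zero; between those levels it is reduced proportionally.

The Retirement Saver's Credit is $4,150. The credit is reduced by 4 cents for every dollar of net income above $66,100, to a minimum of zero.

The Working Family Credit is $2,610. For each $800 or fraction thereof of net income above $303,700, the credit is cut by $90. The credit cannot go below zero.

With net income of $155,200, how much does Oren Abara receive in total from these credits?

Heating Assistance Credit: $155,200 is $3,600 into a $4,000 phase-out range, leaving 400/4,000 of the credit: $5,940 × 400/4,000 = $594.
Retirement Saver's Credit: 4% of the $89,100 excess over $66,100 is $3,564; credit = $4,150 − $3,564 = $586.
Working Family Credit: $155,200 is at or below the $303,700 threshold, so the full $2,610 applies.
Total: $594 + $586 + $2,610 = $3,790.

$3,790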